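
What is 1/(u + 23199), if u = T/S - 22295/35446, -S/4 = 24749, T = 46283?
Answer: 1754506108/40700863367973 ≈ 4.3107e-5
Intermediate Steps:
S = -98996 (S = -4*24749 = -98996)
u = -1923831519/1754506108 (u = 46283/(-98996) - 22295/35446 = 46283*(-1/98996) - 22295*1/35446 = -46283/98996 - 22295/35446 = -1923831519/1754506108 ≈ -1.0965)
1/(u + 23199) = 1/(-1923831519/1754506108 + 23199) = 1/(40700863367973/1754506108) = 1754506108/40700863367973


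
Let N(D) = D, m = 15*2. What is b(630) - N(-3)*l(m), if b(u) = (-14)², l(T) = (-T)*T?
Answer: -2504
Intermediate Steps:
m = 30
l(T) = -T²
b(u) = 196
b(630) - N(-3)*l(m) = 196 - (-3)*(-1*30²) = 196 - (-3)*(-1*900) = 196 - (-3)*(-900) = 196 - 1*2700 = 196 - 2700 = -2504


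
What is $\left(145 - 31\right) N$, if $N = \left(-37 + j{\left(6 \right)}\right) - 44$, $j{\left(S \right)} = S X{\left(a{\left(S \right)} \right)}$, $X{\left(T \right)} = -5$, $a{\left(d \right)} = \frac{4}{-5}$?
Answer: $-12654$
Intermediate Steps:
$a{\left(d \right)} = - \frac{4}{5}$ ($a{\left(d \right)} = 4 \left(- \frac{1}{5}\right) = - \frac{4}{5}$)
$j{\left(S \right)} = - 5 S$ ($j{\left(S \right)} = S \left(-5\right) = - 5 S$)
$N = -111$ ($N = \left(-37 - 30\right) - 44 = -67 - 44 = -111$)
$\left(145 - 31\right) N = \left(145 - 31\right) \left(-111\right) = 114 \left(-111\right) = -12654$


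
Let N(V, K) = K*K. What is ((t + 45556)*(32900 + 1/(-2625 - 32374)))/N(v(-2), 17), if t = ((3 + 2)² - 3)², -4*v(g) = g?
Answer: 53013545237960/10114711 ≈ 5.2412e+6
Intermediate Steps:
v(g) = -g/4
N(V, K) = K²
t = 484 (t = (5² - 3)² = (25 - 3)² = 22² = 484)
((t + 45556)*(32900 + 1/(-2625 - 32374)))/N(v(-2), 17) = ((484 + 45556)*(32900 + 1/(-2625 - 32374)))/(17²) = (46040*(32900 + 1/(-34999)))/289 = (46040*(32900 - 1/34999))*(1/289) = (46040*(1151467099/34999))*(1/289) = (53013545237960/34999)*(1/289) = 53013545237960/10114711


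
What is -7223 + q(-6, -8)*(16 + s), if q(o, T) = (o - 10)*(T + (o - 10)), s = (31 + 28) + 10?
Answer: 25417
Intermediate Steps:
s = 69 (s = 59 + 10 = 69)
q(o, T) = (-10 + o)*(-10 + T + o) (q(o, T) = (-10 + o)*(T + (-10 + o)) = (-10 + o)*(-10 + T + o))
-7223 + q(-6, -8)*(16 + s) = -7223 + (100 + (-6)² - 20*(-6) - 10*(-8) - 8*(-6))*(16 + 69) = -7223 + (100 + 36 + 120 + 80 + 48)*85 = -7223 + 384*85 = -7223 + 32640 = 25417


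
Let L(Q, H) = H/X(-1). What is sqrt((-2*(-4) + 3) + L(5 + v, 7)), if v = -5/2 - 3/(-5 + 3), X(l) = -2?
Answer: sqrt(30)/2 ≈ 2.7386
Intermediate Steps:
v = -1 (v = -5*1/2 - 3/(1*(-2)) = -5/2 - 3/(-2) = -5/2 - 3*(-1/2) = -5/2 + 3/2 = -1)
L(Q, H) = -H/2 (L(Q, H) = H/(-2) = H*(-1/2) = -H/2)
sqrt((-2*(-4) + 3) + L(5 + v, 7)) = sqrt((-2*(-4) + 3) - 1/2*7) = sqrt((8 + 3) - 7/2) = sqrt(11 - 7/2) = sqrt(15/2) = sqrt(30)/2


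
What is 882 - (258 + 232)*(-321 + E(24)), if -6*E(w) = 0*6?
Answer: 158172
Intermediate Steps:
E(w) = 0 (E(w) = -0*6 = -1/6*0 = 0)
882 - (258 + 232)*(-321 + E(24)) = 882 - (258 + 232)*(-321 + 0) = 882 - 490*(-321) = 882 - 1*(-157290) = 882 + 157290 = 158172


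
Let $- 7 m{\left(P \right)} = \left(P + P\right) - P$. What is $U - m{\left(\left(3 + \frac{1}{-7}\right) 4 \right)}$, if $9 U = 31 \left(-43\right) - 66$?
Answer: $- \frac{67831}{441} \approx -153.81$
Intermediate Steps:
$U = - \frac{1399}{9}$ ($U = \frac{31 \left(-43\right) - 66}{9} = \frac{-1333 - 66}{9} = \frac{1}{9} \left(-1399\right) = - \frac{1399}{9} \approx -155.44$)
$m{\left(P \right)} = - \frac{P}{7}$ ($m{\left(P \right)} = - \frac{\left(P + P\right) - P}{7} = - \frac{2 P - P}{7} = - \frac{P}{7}$)
$U - m{\left(\left(3 + \frac{1}{-7}\right) 4 \right)} = - \frac{1399}{9} - - \frac{\left(3 + \frac{1}{-7}\right) 4}{7} = - \frac{1399}{9} - - \frac{\left(3 - \frac{1}{7}\right) 4}{7} = - \frac{1399}{9} - - \frac{\frac{20}{7} \cdot 4}{7} = - \frac{1399}{9} - \left(- \frac{1}{7}\right) \frac{80}{7} = - \frac{1399}{9} - - \frac{80}{49} = - \frac{1399}{9} + \frac{80}{49} = - \frac{67831}{441}$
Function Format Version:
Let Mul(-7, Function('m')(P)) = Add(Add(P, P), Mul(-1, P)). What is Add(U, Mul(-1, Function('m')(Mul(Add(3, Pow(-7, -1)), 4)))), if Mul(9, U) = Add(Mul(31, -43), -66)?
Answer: Rational(-67831, 441) ≈ -153.81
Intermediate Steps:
U = Rational(-1399, 9) (U = Mul(Rational(1, 9), Add(Mul(31, -43), -66)) = Mul(Rational(1, 9), Add(-1333, -66)) = Mul(Rational(1, 9), -1399) = Rational(-1399, 9) ≈ -155.44)
Function('m')(P) = Mul(Rational(-1, 7), P) (Function('m')(P) = Mul(Rational(-1, 7), Add(Add(P, P), Mul(-1, P))) = Mul(Rational(-1, 7), Add(Mul(2, P), Mul(-1, P))) = Mul(Rational(-1, 7), P))
Add(U, Mul(-1, Function('m')(Mul(Add(3, Pow(-7, -1)), 4)))) = Add(Rational(-1399, 9), Mul(-1, Mul(Rational(-1, 7), Mul(Add(3, Pow(-7, -1)), 4)))) = Add(Rational(-1399, 9), Mul(-1, Mul(Rational(-1, 7), Mul(Add(3, Rational(-1, 7)), 4)))) = Add(Rational(-1399, 9), Mul(-1, Mul(Rational(-1, 7), Mul(Rational(20, 7), 4)))) = Add(Rational(-1399, 9), Mul(-1, Mul(Rational(-1, 7), Rational(80, 7)))) = Add(Rational(-1399, 9), Mul(-1, Rational(-80, 49))) = Add(Rational(-1399, 9), Rational(80, 49)) = Rational(-67831, 441)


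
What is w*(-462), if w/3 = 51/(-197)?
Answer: 70686/197 ≈ 358.81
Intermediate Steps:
w = -153/197 (w = 3*(51/(-197)) = 3*(51*(-1/197)) = 3*(-51/197) = -153/197 ≈ -0.77665)
w*(-462) = -153/197*(-462) = 70686/197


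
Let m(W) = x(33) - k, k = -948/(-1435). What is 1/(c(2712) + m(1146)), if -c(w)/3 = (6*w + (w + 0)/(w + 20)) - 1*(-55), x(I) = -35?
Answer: -980105/48044392954 ≈ -2.0400e-5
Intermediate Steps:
k = 948/1435 (k = -948*(-1/1435) = 948/1435 ≈ 0.66063)
m(W) = -51173/1435 (m(W) = -35 - 1*948/1435 = -35 - 948/1435 = -51173/1435)
c(w) = -165 - 18*w - 3*w/(20 + w) (c(w) = -3*((6*w + (w + 0)/(w + 20)) - 1*(-55)) = -3*((6*w + w/(20 + w)) + 55) = -3*(55 + 6*w + w/(20 + w)) = -165 - 18*w - 3*w/(20 + w))
1/(c(2712) + m(1146)) = 1/(6*(-550 - 88*2712 - 3*2712²)/(20 + 2712) - 51173/1435) = 1/(6*(-550 - 238656 - 3*7354944)/2732 - 51173/1435) = 1/(6*(1/2732)*(-550 - 238656 - 22064832) - 51173/1435) = 1/(6*(1/2732)*(-22304038) - 51173/1435) = 1/(-33456057/683 - 51173/1435) = 1/(-48044392954/980105) = -980105/48044392954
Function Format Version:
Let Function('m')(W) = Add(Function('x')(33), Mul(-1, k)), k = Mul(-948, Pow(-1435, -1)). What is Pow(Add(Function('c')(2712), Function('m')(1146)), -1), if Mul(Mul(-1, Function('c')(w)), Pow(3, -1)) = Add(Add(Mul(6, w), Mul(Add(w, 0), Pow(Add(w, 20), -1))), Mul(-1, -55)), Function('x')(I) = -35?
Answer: Rational(-980105, 48044392954) ≈ -2.0400e-5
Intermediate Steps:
k = Rational(948, 1435) (k = Mul(-948, Rational(-1, 1435)) = Rational(948, 1435) ≈ 0.66063)
Function('m')(W) = Rational(-51173, 1435) (Function('m')(W) = Add(-35, Mul(-1, Rational(948, 1435))) = Add(-35, Rational(-948, 1435)) = Rational(-51173, 1435))
Function('c')(w) = Add(-165, Mul(-18, w), Mul(-3, w, Pow(Add(20, w), -1))) (Function('c')(w) = Mul(-3, Add(Add(Mul(6, w), Mul(Add(w, 0), Pow(Add(w, 20), -1))), Mul(-1, -55))) = Mul(-3, Add(Add(Mul(6, w), Mul(w, Pow(Add(20, w), -1))), 55)) = Mul(-3, Add(55, Mul(6, w), Mul(w, Pow(Add(20, w), -1)))) = Add(-165, Mul(-18, w), Mul(-3, w, Pow(Add(20, w), -1))))
Pow(Add(Function('c')(2712), Function('m')(1146)), -1) = Pow(Add(Mul(6, Pow(Add(20, 2712), -1), Add(-550, Mul(-88, 2712), Mul(-3, Pow(2712, 2)))), Rational(-51173, 1435)), -1) = Pow(Add(Mul(6, Pow(2732, -1), Add(-550, -238656, Mul(-3, 7354944))), Rational(-51173, 1435)), -1) = Pow(Add(Mul(6, Rational(1, 2732), Add(-550, -238656, -22064832)), Rational(-51173, 1435)), -1) = Pow(Add(Mul(6, Rational(1, 2732), -22304038), Rational(-51173, 1435)), -1) = Pow(Add(Rational(-33456057, 683), Rational(-51173, 1435)), -1) = Pow(Rational(-48044392954, 980105), -1) = Rational(-980105, 48044392954)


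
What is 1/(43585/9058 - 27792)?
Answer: -9058/251696351 ≈ -3.5988e-5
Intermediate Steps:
1/(43585/9058 - 27792) = 1/(-251696351/9058) = -9058/251696351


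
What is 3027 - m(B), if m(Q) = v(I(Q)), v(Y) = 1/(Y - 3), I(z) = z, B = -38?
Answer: 124108/41 ≈ 3027.0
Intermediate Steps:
v(Y) = 1/(-3 + Y)
m(Q) = 1/(-3 + Q)
3027 - m(B) = 3027 - 1/(-3 - 38) = 3027 - 1/(-41) = 3027 - 1*(-1/41) = 3027 + 1/41 = 124108/41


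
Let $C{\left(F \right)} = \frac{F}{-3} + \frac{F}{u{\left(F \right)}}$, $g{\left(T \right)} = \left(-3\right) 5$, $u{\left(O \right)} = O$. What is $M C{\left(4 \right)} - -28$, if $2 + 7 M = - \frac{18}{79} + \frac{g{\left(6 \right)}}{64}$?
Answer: $\frac{2985377}{106176} \approx 28.117$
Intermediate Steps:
$g{\left(T \right)} = -15$
$C{\left(F \right)} = 1 - \frac{F}{3}$ ($C{\left(F \right)} = \frac{F}{-3} + \frac{F}{F} = F \left(- \frac{1}{3}\right) + 1 = - \frac{F}{3} + 1 = 1 - \frac{F}{3}$)
$M = - \frac{12449}{35392}$ ($M = - \frac{2}{7} + \frac{- \frac{18}{79} - \frac{15}{64}}{7} = - \frac{2}{7} + \frac{1}{7} \left(- \frac{2337}{5056}\right) = - \frac{2}{7} - \frac{2337}{35392} = - \frac{12449}{35392} \approx -0.35175$)
$M C{\left(4 \right)} - -28 = - \frac{12449 \left(1 - \frac{4}{3}\right)}{35392} - -28 = - \frac{12449 \left(1 - \frac{4}{3}\right)}{35392} + 28 = \left(- \frac{12449}{35392}\right) \left(- \frac{1}{3}\right) + 28 = \frac{12449}{106176} + 28 = \frac{2985377}{106176}$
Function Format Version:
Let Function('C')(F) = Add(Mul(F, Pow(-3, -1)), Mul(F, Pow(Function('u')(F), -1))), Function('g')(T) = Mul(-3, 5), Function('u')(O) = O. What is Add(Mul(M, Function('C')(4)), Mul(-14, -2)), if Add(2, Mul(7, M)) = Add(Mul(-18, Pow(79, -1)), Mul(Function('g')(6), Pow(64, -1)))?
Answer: Rational(2985377, 106176) ≈ 28.117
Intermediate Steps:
Function('g')(T) = -15
Function('C')(F) = Add(1, Mul(Rational(-1, 3), F)) (Function('C')(F) = Add(Mul(F, Pow(-3, -1)), Mul(F, Pow(F, -1))) = Add(Mul(F, Rational(-1, 3)), 1) = Add(Mul(Rational(-1, 3), F), 1) = Add(1, Mul(Rational(-1, 3), F)))
M = Rational(-12449, 35392) (M = Add(Rational(-2, 7), Mul(Rational(1, 7), Add(Mul(-18, Pow(79, -1)), Mul(-15, Pow(64, -1))))) = Add(Rational(-2, 7), Mul(Rational(1, 7), Add(Mul(-18, Rational(1, 79)), Mul(-15, Rational(1, 64))))) = Add(Rational(-2, 7), Mul(Rational(1, 7), Add(Rational(-18, 79), Rational(-15, 64)))) = Add(Rational(-2, 7), Mul(Rational(1, 7), Rational(-2337, 5056))) = Add(Rational(-2, 7), Rational(-2337, 35392)) = Rational(-12449, 35392) ≈ -0.35175)
Add(Mul(M, Function('C')(4)), Mul(-14, -2)) = Add(Mul(Rational(-12449, 35392), Add(1, Mul(Rational(-1, 3), 4))), Mul(-14, -2)) = Add(Mul(Rational(-12449, 35392), Add(1, Rational(-4, 3))), 28) = Add(Mul(Rational(-12449, 35392), Rational(-1, 3)), 28) = Add(Rational(12449, 106176), 28) = Rational(2985377, 106176)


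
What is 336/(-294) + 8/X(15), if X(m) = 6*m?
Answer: -332/315 ≈ -1.0540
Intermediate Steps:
336/(-294) + 8/X(15) = 336/(-294) + 8/((6*15)) = 336*(-1/294) + 8/90 = -8/7 + 8*(1/90) = -8/7 + 4/45 = -332/315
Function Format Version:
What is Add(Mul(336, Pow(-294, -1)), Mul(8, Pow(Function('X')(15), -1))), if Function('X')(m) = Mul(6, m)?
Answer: Rational(-332, 315) ≈ -1.0540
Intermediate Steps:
Add(Mul(336, Pow(-294, -1)), Mul(8, Pow(Function('X')(15), -1))) = Add(Mul(336, Pow(-294, -1)), Mul(8, Pow(Mul(6, 15), -1))) = Add(Mul(336, Rational(-1, 294)), Mul(8, Pow(90, -1))) = Add(Rational(-8, 7), Mul(8, Rational(1, 90))) = Add(Rational(-8, 7), Rational(4, 45)) = Rational(-332, 315)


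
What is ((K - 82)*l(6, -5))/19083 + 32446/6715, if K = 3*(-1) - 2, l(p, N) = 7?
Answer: 205025861/42714115 ≈ 4.8000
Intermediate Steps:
K = -5 (K = -3 - 2 = -5)
((K - 82)*l(6, -5))/19083 + 32446/6715 = ((-5 - 82)*7)/19083 + 32446/6715 = -87*7*(1/19083) + 32446*(1/6715) = -609*1/19083 + 32446/6715 = -203/6361 + 32446/6715 = 205025861/42714115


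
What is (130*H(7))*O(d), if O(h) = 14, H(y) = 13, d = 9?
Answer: 23660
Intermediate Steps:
(130*H(7))*O(d) = (130*13)*14 = 1690*14 = 23660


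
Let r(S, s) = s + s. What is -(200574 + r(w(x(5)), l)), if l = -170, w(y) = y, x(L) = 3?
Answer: -200234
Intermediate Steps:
r(S, s) = 2*s
-(200574 + r(w(x(5)), l)) = -(200574 + 2*(-170)) = -(200574 - 340) = -1*200234 = -200234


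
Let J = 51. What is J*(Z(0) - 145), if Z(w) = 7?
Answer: -7038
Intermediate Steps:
J*(Z(0) - 145) = 51*(7 - 145) = 51*(-138) = -7038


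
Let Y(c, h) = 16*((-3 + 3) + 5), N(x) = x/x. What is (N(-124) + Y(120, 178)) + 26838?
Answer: 26919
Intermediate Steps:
N(x) = 1
Y(c, h) = 80 (Y(c, h) = 16*(0 + 5) = 16*5 = 80)
(N(-124) + Y(120, 178)) + 26838 = (1 + 80) + 26838 = 81 + 26838 = 26919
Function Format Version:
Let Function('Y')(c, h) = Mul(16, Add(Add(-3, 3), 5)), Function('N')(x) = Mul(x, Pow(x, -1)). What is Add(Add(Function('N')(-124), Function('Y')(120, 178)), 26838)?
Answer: 26919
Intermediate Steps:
Function('N')(x) = 1
Function('Y')(c, h) = 80 (Function('Y')(c, h) = Mul(16, Add(0, 5)) = Mul(16, 5) = 80)
Add(Add(Function('N')(-124), Function('Y')(120, 178)), 26838) = Add(Add(1, 80), 26838) = Add(81, 26838) = 26919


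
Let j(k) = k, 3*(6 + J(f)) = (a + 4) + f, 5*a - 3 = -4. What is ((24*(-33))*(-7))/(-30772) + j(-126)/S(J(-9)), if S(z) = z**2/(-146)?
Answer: 1136551653/3697036 ≈ 307.42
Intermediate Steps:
a = -1/5 (a = 3/5 + (1/5)*(-4) = 3/5 - 4/5 = -1/5 ≈ -0.20000)
J(f) = -71/15 + f/3 (J(f) = -6 + ((-1/5 + 4) + f)/3 = -6 + (19/5 + f)/3 = -6 + (19/15 + f/3) = -71/15 + f/3)
S(z) = -z**2/146 (S(z) = z**2*(-1/146) = -z**2/146)
((24*(-33))*(-7))/(-30772) + j(-126)/S(J(-9)) = ((24*(-33))*(-7))/(-30772) - 126*(-146/(-71/15 + (1/3)*(-9))**2) = -792*(-7)*(-1/30772) - 126*(-146/(-71/15 - 3)**2) = 5544*(-1/30772) - 126/((-(-116/15)**2/146)) = -198/1099 - 126/((-1/146*13456/225)) = -198/1099 - 126/(-6728/16425) = -198/1099 - 126*(-16425/6728) = -198/1099 + 1034775/3364 = 1136551653/3697036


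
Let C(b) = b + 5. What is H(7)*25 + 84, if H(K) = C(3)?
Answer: 284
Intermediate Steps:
C(b) = 5 + b
H(K) = 8 (H(K) = 5 + 3 = 8)
H(7)*25 + 84 = 8*25 + 84 = 200 + 84 = 284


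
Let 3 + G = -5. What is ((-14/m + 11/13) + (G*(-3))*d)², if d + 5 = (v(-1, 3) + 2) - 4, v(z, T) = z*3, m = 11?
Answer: 1182053161/20449 ≈ 57805.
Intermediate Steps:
G = -8 (G = -3 - 5 = -8)
v(z, T) = 3*z
d = -10 (d = -5 + ((3*(-1) + 2) - 4) = -5 + ((-3 + 2) - 4) = -5 + (-1 - 4) = -5 - 5 = -10)
((-14/m + 11/13) + (G*(-3))*d)² = ((-14/11 + 11/13) - 8*(-3)*(-10))² = ((-14*1/11 + 11*(1/13)) + 24*(-10))² = ((-14/11 + 11/13) - 240)² = (-61/143 - 240)² = (-34381/143)² = 1182053161/20449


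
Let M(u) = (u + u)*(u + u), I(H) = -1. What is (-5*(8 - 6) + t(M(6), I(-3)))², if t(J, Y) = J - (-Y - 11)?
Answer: 20736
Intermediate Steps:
M(u) = 4*u² (M(u) = (2*u)*(2*u) = 4*u²)
t(J, Y) = 11 + J + Y (t(J, Y) = J - (-11 - Y) = J + (11 + Y) = 11 + J + Y)
(-5*(8 - 6) + t(M(6), I(-3)))² = (-5*(8 - 6) + (11 + 4*6² - 1))² = (-5*2 + (11 + 4*36 - 1))² = (-10 + (11 + 144 - 1))² = (-10 + 154)² = 144² = 20736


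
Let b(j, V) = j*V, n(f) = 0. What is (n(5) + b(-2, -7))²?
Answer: 196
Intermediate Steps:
b(j, V) = V*j
(n(5) + b(-2, -7))² = (0 - 7*(-2))² = (0 + 14)² = 14² = 196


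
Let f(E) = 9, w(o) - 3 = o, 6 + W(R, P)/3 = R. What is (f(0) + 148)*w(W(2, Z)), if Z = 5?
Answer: -1413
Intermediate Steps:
W(R, P) = -18 + 3*R
w(o) = 3 + o
(f(0) + 148)*w(W(2, Z)) = (9 + 148)*(3 + (-18 + 3*2)) = 157*(3 + (-18 + 6)) = 157*(3 - 12) = 157*(-9) = -1413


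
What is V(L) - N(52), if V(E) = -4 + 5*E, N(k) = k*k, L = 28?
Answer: -2568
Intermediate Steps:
N(k) = k²
V(L) - N(52) = (-4 + 5*28) - 1*52² = (-4 + 140) - 1*2704 = 136 - 2704 = -2568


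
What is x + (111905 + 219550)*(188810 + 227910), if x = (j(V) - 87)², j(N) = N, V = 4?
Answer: 138123934489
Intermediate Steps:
x = 6889 (x = (4 - 87)² = (-83)² = 6889)
x + (111905 + 219550)*(188810 + 227910) = 6889 + (111905 + 219550)*(188810 + 227910) = 6889 + 331455*416720 = 6889 + 138123927600 = 138123934489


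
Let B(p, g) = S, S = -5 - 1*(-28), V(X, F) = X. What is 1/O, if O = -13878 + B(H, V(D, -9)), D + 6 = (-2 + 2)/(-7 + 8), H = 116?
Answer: -1/13855 ≈ -7.2176e-5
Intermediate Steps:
D = -6 (D = -6 + (-2 + 2)/(-7 + 8) = -6 + 0/1 = -6 + 0*1 = -6 + 0 = -6)
S = 23 (S = -5 + 28 = 23)
B(p, g) = 23
O = -13855 (O = -13878 + 23 = -13855)
1/O = 1/(-13855) = -1/13855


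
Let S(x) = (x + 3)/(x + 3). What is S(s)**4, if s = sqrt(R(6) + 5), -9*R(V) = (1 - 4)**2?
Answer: 1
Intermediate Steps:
R(V) = -1 (R(V) = -(1 - 4)**2/9 = -1/9*(-3)**2 = -1/9*9 = -1)
s = 2 (s = sqrt(-1 + 5) = sqrt(4) = 2)
S(x) = 1 (S(x) = (3 + x)/(3 + x) = 1)
S(s)**4 = 1**4 = 1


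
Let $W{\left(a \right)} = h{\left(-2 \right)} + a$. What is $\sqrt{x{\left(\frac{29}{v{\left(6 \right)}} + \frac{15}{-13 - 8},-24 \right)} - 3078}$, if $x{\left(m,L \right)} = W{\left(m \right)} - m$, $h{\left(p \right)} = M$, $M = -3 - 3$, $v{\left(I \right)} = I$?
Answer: $2 i \sqrt{771} \approx 55.534 i$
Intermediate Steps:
$M = -6$ ($M = -3 - 3 = -6$)
$h{\left(p \right)} = -6$
$W{\left(a \right)} = -6 + a$
$x{\left(m,L \right)} = -6$ ($x{\left(m,L \right)} = \left(-6 + m\right) - m = -6$)
$\sqrt{x{\left(\frac{29}{v{\left(6 \right)}} + \frac{15}{-13 - 8},-24 \right)} - 3078} = \sqrt{-6 - 3078} = \sqrt{-3084} = 2 i \sqrt{771}$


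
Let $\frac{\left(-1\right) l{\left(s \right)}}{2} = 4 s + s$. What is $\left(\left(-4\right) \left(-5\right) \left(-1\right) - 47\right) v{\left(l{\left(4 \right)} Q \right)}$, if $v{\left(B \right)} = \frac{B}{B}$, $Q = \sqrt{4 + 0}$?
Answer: $-67$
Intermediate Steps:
$Q = 2$ ($Q = \sqrt{4} = 2$)
$l{\left(s \right)} = - 10 s$ ($l{\left(s \right)} = - 2 \left(4 s + s\right) = - 2 \cdot 5 s = - 10 s$)
$v{\left(B \right)} = 1$
$\left(\left(-4\right) \left(-5\right) \left(-1\right) - 47\right) v{\left(l{\left(4 \right)} Q \right)} = \left(\left(-4\right) \left(-5\right) \left(-1\right) - 47\right) 1 = \left(20 \left(-1\right) - 47\right) 1 = \left(-20 - 47\right) 1 = \left(-67\right) 1 = -67$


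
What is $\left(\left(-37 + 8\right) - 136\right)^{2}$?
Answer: $27225$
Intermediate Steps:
$\left(\left(-37 + 8\right) - 136\right)^{2} = \left(-29 - 136\right)^{2} = \left(-165\right)^{2} = 27225$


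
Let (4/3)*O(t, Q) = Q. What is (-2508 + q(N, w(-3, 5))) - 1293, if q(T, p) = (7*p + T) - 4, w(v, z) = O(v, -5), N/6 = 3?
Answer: -15253/4 ≈ -3813.3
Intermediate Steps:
O(t, Q) = 3*Q/4
N = 18 (N = 6*3 = 18)
w(v, z) = -15/4 (w(v, z) = (¾)*(-5) = -15/4)
q(T, p) = -4 + T + 7*p (q(T, p) = (T + 7*p) - 4 = -4 + T + 7*p)
(-2508 + q(N, w(-3, 5))) - 1293 = (-2508 + (-4 + 18 + 7*(-15/4))) - 1293 = (-2508 + (-4 + 18 - 105/4)) - 1293 = (-2508 - 49/4) - 1293 = -10081/4 - 1293 = -15253/4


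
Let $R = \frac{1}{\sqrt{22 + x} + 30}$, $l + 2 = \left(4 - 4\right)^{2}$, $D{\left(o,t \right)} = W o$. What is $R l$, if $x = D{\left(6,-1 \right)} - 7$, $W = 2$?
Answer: $- \frac{20}{291} + \frac{2 \sqrt{3}}{291} \approx -0.056824$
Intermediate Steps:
$D{\left(o,t \right)} = 2 o$
$x = 5$ ($x = 2 \cdot 6 - 7 = 12 - 7 = 5$)
$l = -2$ ($l = -2 + \left(4 - 4\right)^{2} = -2 + 0^{2} = -2 + 0 = -2$)
$R = \frac{1}{30 + 3 \sqrt{3}}$ ($R = \frac{1}{\sqrt{22 + 5} + 30} = \frac{1}{\sqrt{27} + 30} = \frac{1}{3 \sqrt{3} + 30} = \frac{1}{30 + 3 \sqrt{3}} \approx 0.028412$)
$R l = \left(\frac{10}{291} - \frac{\sqrt{3}}{291}\right) \left(-2\right) = - \frac{20}{291} + \frac{2 \sqrt{3}}{291}$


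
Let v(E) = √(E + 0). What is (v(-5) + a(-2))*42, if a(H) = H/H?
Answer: 42 + 42*I*√5 ≈ 42.0 + 93.915*I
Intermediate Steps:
a(H) = 1
v(E) = √E
(v(-5) + a(-2))*42 = (√(-5) + 1)*42 = (I*√5 + 1)*42 = (1 + I*√5)*42 = 42 + 42*I*√5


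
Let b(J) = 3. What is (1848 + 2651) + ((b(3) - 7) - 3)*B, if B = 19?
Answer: 4366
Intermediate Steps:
(1848 + 2651) + ((b(3) - 7) - 3)*B = (1848 + 2651) + ((3 - 7) - 3)*19 = 4499 + (-4 - 3)*19 = 4499 - 7*19 = 4499 - 133 = 4366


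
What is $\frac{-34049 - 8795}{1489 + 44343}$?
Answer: $- \frac{10711}{11458} \approx -0.9348$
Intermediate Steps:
$\frac{-34049 - 8795}{1489 + 44343} = - \frac{42844}{45832} = \left(-42844\right) \frac{1}{45832} = - \frac{10711}{11458}$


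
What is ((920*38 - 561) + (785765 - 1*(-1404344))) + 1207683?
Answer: 3432191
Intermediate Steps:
((920*38 - 561) + (785765 - 1*(-1404344))) + 1207683 = ((34960 - 561) + (785765 + 1404344)) + 1207683 = (34399 + 2190109) + 1207683 = 2224508 + 1207683 = 3432191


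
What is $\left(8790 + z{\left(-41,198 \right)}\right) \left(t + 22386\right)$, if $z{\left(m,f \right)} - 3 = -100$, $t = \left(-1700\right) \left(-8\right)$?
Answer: $312826298$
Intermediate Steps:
$t = 13600$
$z{\left(m,f \right)} = -97$ ($z{\left(m,f \right)} = 3 - 100 = -97$)
$\left(8790 + z{\left(-41,198 \right)}\right) \left(t + 22386\right) = \left(8790 - 97\right) \left(13600 + 22386\right) = 8693 \cdot 35986 = 312826298$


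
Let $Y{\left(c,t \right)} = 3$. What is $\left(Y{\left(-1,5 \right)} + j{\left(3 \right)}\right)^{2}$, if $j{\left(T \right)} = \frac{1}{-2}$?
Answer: $\frac{25}{4} \approx 6.25$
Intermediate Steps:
$j{\left(T \right)} = - \frac{1}{2}$
$\left(Y{\left(-1,5 \right)} + j{\left(3 \right)}\right)^{2} = \left(3 - \frac{1}{2}\right)^{2} = \left(\frac{5}{2}\right)^{2} = \frac{25}{4}$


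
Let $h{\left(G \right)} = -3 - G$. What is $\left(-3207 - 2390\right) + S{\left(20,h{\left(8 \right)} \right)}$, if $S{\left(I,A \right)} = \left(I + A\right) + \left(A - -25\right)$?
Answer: $-5574$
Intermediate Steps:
$S{\left(I,A \right)} = 25 + I + 2 A$ ($S{\left(I,A \right)} = \left(A + I\right) + \left(A + 25\right) = \left(A + I\right) + \left(25 + A\right) = 25 + I + 2 A$)
$\left(-3207 - 2390\right) + S{\left(20,h{\left(8 \right)} \right)} = \left(-3207 - 2390\right) + \left(25 + 20 + 2 \left(-3 - 8\right)\right) = -5597 + \left(25 + 20 + 2 \left(-3 - 8\right)\right) = -5597 + \left(25 + 20 + 2 \left(-11\right)\right) = -5597 + \left(25 + 20 - 22\right) = -5597 + 23 = -5574$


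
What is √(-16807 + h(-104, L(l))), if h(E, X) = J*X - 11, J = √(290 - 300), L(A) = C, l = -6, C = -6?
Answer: √(-16818 - 6*I*√10) ≈ 0.0732 - 129.68*I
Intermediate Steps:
L(A) = -6
J = I*√10 (J = √(-10) = I*√10 ≈ 3.1623*I)
h(E, X) = -11 + I*X*√10 (h(E, X) = (I*√10)*X - 11 = I*X*√10 - 11 = -11 + I*X*√10)
√(-16807 + h(-104, L(l))) = √(-16807 + (-11 + I*(-6)*√10)) = √(-16807 + (-11 - 6*I*√10)) = √(-16818 - 6*I*√10)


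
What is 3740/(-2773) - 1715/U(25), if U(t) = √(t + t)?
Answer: -3740/2773 - 343*√2/2 ≈ -243.89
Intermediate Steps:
U(t) = √2*√t (U(t) = √(2*t) = √2*√t)
3740/(-2773) - 1715/U(25) = 3740/(-2773) - 1715*√2/10 = 3740*(-1/2773) - 1715*√2/10 = -3740/2773 - 1715*√2/10 = -3740/2773 - 343*√2/2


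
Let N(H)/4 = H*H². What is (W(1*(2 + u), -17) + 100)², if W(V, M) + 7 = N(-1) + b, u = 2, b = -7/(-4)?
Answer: 131769/16 ≈ 8235.6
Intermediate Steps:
b = 7/4 (b = -7*(-¼) = 7/4 ≈ 1.7500)
N(H) = 4*H³ (N(H) = 4*(H*H²) = 4*H³)
W(V, M) = -37/4 (W(V, M) = -7 + (4*(-1)³ + 7/4) = -7 + (4*(-1) + 7/4) = -7 + (-4 + 7/4) = -7 - 9/4 = -37/4)
(W(1*(2 + u), -17) + 100)² = (-37/4 + 100)² = (363/4)² = 131769/16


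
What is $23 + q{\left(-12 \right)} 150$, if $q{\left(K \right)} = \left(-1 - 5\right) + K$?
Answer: $-2677$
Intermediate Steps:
$q{\left(K \right)} = -6 + K$
$23 + q{\left(-12 \right)} 150 = 23 + \left(-6 - 12\right) 150 = 23 - 2700 = -2677$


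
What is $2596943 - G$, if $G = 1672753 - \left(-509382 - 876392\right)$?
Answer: $-461584$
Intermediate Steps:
$G = 3058527$ ($G = 1672753 - -1385774 = 1672753 + 1385774 = 3058527$)
$2596943 - G = 2596943 - 3058527 = -461584$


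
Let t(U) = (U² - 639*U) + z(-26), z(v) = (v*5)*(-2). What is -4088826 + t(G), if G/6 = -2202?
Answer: 178910846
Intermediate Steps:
G = -13212 (G = 6*(-2202) = -13212)
z(v) = -10*v (z(v) = (5*v)*(-2) = -10*v)
t(U) = 260 + U² - 639*U (t(U) = (U² - 639*U) - 10*(-26) = (U² - 639*U) + 260 = 260 + U² - 639*U)
-4088826 + t(G) = -4088826 + (260 + (-13212)² - 639*(-13212)) = -4088826 + (260 + 174556944 + 8442468) = -4088826 + 182999672 = 178910846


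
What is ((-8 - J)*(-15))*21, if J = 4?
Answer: 3780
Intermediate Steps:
((-8 - J)*(-15))*21 = ((-8 - 1*4)*(-15))*21 = ((-8 - 4)*(-15))*21 = -12*(-15)*21 = 180*21 = 3780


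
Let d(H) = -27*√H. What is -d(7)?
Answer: 27*√7 ≈ 71.435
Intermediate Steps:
-d(7) = -(-27)*√7 = 27*√7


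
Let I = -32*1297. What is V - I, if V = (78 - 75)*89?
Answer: 41771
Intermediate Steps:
I = -41504
V = 267 (V = 3*89 = 267)
V - I = 267 - 1*(-41504) = 267 + 41504 = 41771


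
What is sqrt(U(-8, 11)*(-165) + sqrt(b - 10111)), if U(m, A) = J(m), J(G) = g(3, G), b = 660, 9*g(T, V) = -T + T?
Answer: (-9451)**(1/4) ≈ 6.972 + 6.972*I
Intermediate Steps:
g(T, V) = 0 (g(T, V) = (-T + T)/9 = (1/9)*0 = 0)
J(G) = 0
U(m, A) = 0
sqrt(U(-8, 11)*(-165) + sqrt(b - 10111)) = sqrt(0*(-165) + sqrt(660 - 10111)) = sqrt(0 + sqrt(-9451)) = sqrt(0 + I*sqrt(9451)) = sqrt(I*sqrt(9451)) = 9451**(1/4)*sqrt(I)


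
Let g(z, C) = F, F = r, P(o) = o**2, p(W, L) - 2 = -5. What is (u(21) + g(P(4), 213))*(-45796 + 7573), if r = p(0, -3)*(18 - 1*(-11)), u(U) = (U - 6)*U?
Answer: -8714844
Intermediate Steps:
p(W, L) = -3 (p(W, L) = 2 - 5 = -3)
u(U) = U*(-6 + U) (u(U) = (-6 + U)*U = U*(-6 + U))
r = -87 (r = -3*(18 - 1*(-11)) = -3*(18 + 11) = -3*29 = -87)
F = -87
g(z, C) = -87
(u(21) + g(P(4), 213))*(-45796 + 7573) = (21*(-6 + 21) - 87)*(-45796 + 7573) = (21*15 - 87)*(-38223) = (315 - 87)*(-38223) = 228*(-38223) = -8714844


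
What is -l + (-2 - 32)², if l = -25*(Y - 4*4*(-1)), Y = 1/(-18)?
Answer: 27983/18 ≈ 1554.6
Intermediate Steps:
Y = -1/18 ≈ -0.055556
l = -7175/18 (l = -25*(-1/18 - 4*4*(-1)) = -25*(-1/18 - 16*(-1)) = -25*(-1/18 + 16) = -25*287/18 = -7175/18 ≈ -398.61)
-l + (-2 - 32)² = -1*(-7175/18) + (-2 - 32)² = 7175/18 + (-34)² = 7175/18 + 1156 = 27983/18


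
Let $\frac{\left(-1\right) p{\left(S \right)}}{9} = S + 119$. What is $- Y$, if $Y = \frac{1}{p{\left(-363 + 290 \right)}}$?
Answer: $\frac{1}{414} \approx 0.0024155$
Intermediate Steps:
$p{\left(S \right)} = -1071 - 9 S$ ($p{\left(S \right)} = - 9 \left(S + 119\right) = - 9 \left(119 + S\right) = -1071 - 9 S$)
$Y = - \frac{1}{414}$ ($Y = \frac{1}{-1071 - 9 \left(-363 + 290\right)} = \frac{1}{-1071 - -657} = \frac{1}{-1071 + 657} = \frac{1}{-414} = - \frac{1}{414} \approx -0.0024155$)
$- Y = \left(-1\right) \left(- \frac{1}{414}\right) = \frac{1}{414}$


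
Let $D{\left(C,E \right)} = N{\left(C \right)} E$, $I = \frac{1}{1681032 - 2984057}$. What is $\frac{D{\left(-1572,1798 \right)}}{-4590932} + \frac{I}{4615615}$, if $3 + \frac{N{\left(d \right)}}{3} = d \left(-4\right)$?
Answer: $- \frac{3515366055635443529}{476052873401872750} \approx -7.3844$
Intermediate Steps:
$N{\left(d \right)} = -9 - 12 d$ ($N{\left(d \right)} = -9 + 3 d \left(-4\right) = -9 + 3 \left(- 4 d\right) = -9 - 12 d$)
$I = - \frac{1}{1303025}$ ($I = \frac{1}{-1303025} = - \frac{1}{1303025} \approx -7.6745 \cdot 10^{-7}$)
$D{\left(C,E \right)} = E \left(-9 - 12 C\right)$ ($D{\left(C,E \right)} = \left(-9 - 12 C\right) E = E \left(-9 - 12 C\right)$)
$\frac{D{\left(-1572,1798 \right)}}{-4590932} + \frac{I}{4615615} = \frac{\left(-3\right) 1798 \left(3 + 4 \left(-1572\right)\right)}{-4590932} - \frac{1}{1303025 \cdot 4615615} = \left(-3\right) 1798 \left(3 - 6288\right) \left(- \frac{1}{4590932}\right) - \frac{1}{6014261735375} = \left(-3\right) 1798 \left(-6285\right) \left(- \frac{1}{4590932}\right) - \frac{1}{6014261735375} = 33901290 \left(- \frac{1}{4590932}\right) - \frac{1}{6014261735375} = - \frac{584505}{79154} - \frac{1}{6014261735375} = - \frac{3515366055635443529}{476052873401872750}$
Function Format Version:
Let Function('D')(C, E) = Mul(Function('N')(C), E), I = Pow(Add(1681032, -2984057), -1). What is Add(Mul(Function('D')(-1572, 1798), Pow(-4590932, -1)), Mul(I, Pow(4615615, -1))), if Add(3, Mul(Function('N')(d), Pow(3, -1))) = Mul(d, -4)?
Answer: Rational(-3515366055635443529, 476052873401872750) ≈ -7.3844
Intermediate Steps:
Function('N')(d) = Add(-9, Mul(-12, d)) (Function('N')(d) = Add(-9, Mul(3, Mul(d, -4))) = Add(-9, Mul(3, Mul(-4, d))) = Add(-9, Mul(-12, d)))
I = Rational(-1, 1303025) (I = Pow(-1303025, -1) = Rational(-1, 1303025) ≈ -7.6745e-7)
Function('D')(C, E) = Mul(E, Add(-9, Mul(-12, C))) (Function('D')(C, E) = Mul(Add(-9, Mul(-12, C)), E) = Mul(E, Add(-9, Mul(-12, C))))
Add(Mul(Function('D')(-1572, 1798), Pow(-4590932, -1)), Mul(I, Pow(4615615, -1))) = Add(Mul(Mul(-3, 1798, Add(3, Mul(4, -1572))), Pow(-4590932, -1)), Mul(Rational(-1, 1303025), Pow(4615615, -1))) = Add(Mul(Mul(-3, 1798, Add(3, -6288)), Rational(-1, 4590932)), Mul(Rational(-1, 1303025), Rational(1, 4615615))) = Add(Mul(Mul(-3, 1798, -6285), Rational(-1, 4590932)), Rational(-1, 6014261735375)) = Add(Mul(33901290, Rational(-1, 4590932)), Rational(-1, 6014261735375)) = Add(Rational(-584505, 79154), Rational(-1, 6014261735375)) = Rational(-3515366055635443529, 476052873401872750)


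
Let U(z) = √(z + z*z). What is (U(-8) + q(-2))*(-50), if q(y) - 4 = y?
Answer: -100 - 100*√14 ≈ -474.17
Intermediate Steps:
q(y) = 4 + y
U(z) = √(z + z²)
(U(-8) + q(-2))*(-50) = (√(-8*(1 - 8)) + (4 - 2))*(-50) = (√(-8*(-7)) + 2)*(-50) = (√56 + 2)*(-50) = (2*√14 + 2)*(-50) = (2 + 2*√14)*(-50) = -100 - 100*√14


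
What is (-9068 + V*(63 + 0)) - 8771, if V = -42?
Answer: -20485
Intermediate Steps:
(-9068 + V*(63 + 0)) - 8771 = (-9068 - 42*(63 + 0)) - 8771 = (-9068 - 42*63) - 8771 = (-9068 - 2646) - 8771 = -11714 - 8771 = -20485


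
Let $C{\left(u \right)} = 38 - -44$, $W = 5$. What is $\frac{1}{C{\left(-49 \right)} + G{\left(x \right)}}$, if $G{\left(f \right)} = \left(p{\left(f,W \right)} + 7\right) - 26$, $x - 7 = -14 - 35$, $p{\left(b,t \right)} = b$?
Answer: $\frac{1}{21} \approx 0.047619$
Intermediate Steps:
$x = -42$ ($x = 7 - 49 = -42$)
$G{\left(f \right)} = -19 + f$ ($G{\left(f \right)} = \left(f + 7\right) - 26 = \left(7 + f\right) - 26 = -19 + f$)
$C{\left(u \right)} = 82$ ($C{\left(u \right)} = 38 + 44 = 82$)
$\frac{1}{C{\left(-49 \right)} + G{\left(x \right)}} = \frac{1}{82 - 61} = \frac{1}{21}$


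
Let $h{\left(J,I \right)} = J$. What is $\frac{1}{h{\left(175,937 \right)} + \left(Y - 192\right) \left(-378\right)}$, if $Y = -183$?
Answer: $\frac{1}{141925} \approx 7.046 \cdot 10^{-6}$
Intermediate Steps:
$\frac{1}{h{\left(175,937 \right)} + \left(Y - 192\right) \left(-378\right)} = \frac{1}{175 + \left(-183 - 192\right) \left(-378\right)} = \frac{1}{175 - -141750} = \frac{1}{175 + 141750} = \frac{1}{141925}$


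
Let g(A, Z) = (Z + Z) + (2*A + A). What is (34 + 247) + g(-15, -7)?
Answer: 222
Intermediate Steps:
g(A, Z) = 2*Z + 3*A
(34 + 247) + g(-15, -7) = (34 + 247) + (2*(-7) + 3*(-15)) = 281 + (-14 - 45) = 281 - 59 = 222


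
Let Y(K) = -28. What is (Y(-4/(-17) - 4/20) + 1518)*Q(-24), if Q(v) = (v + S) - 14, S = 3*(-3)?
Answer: -70030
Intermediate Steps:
S = -9
Q(v) = -23 + v (Q(v) = (v - 9) - 14 = (-9 + v) - 14 = -23 + v)
(Y(-4/(-17) - 4/20) + 1518)*Q(-24) = (-28 + 1518)*(-23 - 24) = 1490*(-47) = -70030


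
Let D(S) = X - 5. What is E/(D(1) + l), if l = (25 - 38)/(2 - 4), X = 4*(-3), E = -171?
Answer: 114/7 ≈ 16.286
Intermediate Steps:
X = -12
l = 13/2 (l = -13/(-2) = -13*(-½) = 13/2 ≈ 6.5000)
D(S) = -17 (D(S) = -12 - 5 = -17)
E/(D(1) + l) = -171/(-17 + 13/2) = -171/(-21/2) = -171*(-2/21) = 114/7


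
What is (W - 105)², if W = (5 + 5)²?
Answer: 25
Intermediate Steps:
W = 100 (W = 10² = 100)
(W - 105)² = (100 - 105)² = (-5)² = 25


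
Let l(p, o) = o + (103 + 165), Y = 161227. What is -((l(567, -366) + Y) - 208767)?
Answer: 47638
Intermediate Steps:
l(p, o) = 268 + o (l(p, o) = o + 268 = 268 + o)
-((l(567, -366) + Y) - 208767) = -(((268 - 366) + 161227) - 208767) = -((-98 + 161227) - 208767) = -(161129 - 208767) = -1*(-47638) = 47638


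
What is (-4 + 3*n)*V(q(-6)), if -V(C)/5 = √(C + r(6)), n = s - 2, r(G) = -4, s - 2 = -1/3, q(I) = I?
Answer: 25*I*√10 ≈ 79.057*I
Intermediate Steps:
s = 5/3 (s = 2 - 1/3 = 2 - 1*⅓ = 2 - ⅓ = 5/3 ≈ 1.6667)
n = -⅓ (n = 5/3 - 2 = -⅓ ≈ -0.33333)
V(C) = -5*√(-4 + C) (V(C) = -5*√(C - 4) = -5*√(-4 + C))
(-4 + 3*n)*V(q(-6)) = (-4 + 3*(-⅓))*(-5*√(-4 - 6)) = (-4 - 1)*(-5*I*√10) = -(-25)*I*√10 = 25*I*√10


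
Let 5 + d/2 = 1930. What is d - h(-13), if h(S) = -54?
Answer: 3904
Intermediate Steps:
d = 3850 (d = -10 + 2*1930 = -10 + 3860 = 3850)
d - h(-13) = 3850 - 1*(-54) = 3850 + 54 = 3904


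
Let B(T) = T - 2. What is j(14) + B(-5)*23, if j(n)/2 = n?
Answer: -133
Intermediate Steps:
j(n) = 2*n
B(T) = -2 + T
j(14) + B(-5)*23 = 2*14 + (-2 - 5)*23 = 28 - 7*23 = 28 - 161 = -133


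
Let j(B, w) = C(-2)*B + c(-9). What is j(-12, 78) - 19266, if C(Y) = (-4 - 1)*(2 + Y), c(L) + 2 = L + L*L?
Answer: -19196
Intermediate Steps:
c(L) = -2 + L + L² (c(L) = -2 + (L + L*L) = -2 + (L + L²) = -2 + L + L²)
C(Y) = -10 - 5*Y (C(Y) = -5*(2 + Y) = -10 - 5*Y)
j(B, w) = 70 (j(B, w) = (-10 - 5*(-2))*B + (-2 - 9 + (-9)²) = (-10 + 10)*B + (-2 - 9 + 81) = 0*B + 70 = 0 + 70 = 70)
j(-12, 78) - 19266 = 70 - 19266 = -19196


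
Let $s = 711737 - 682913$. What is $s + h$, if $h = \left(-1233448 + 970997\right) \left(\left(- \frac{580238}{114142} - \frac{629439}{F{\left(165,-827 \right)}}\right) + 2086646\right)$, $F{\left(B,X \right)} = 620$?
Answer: $- \frac{89254889191101873}{163060} \approx -5.4737 \cdot 10^{11}$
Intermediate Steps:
$s = 28824$
$h = - \frac{89254893891143313}{163060}$ ($h = \left(-1233448 + 970997\right) \left(\left(- \frac{580238}{114142} - \frac{629439}{620}\right) + 2086646\right) = - 262451 \left(\left(\left(-580238\right) \frac{1}{114142} - \frac{629439}{620}\right) + 2086646\right) = - 262451 \left(\left(- \frac{290119}{57071} - \frac{629439}{620}\right) + 2086646\right) = - 262451 \left(- \frac{1164599579}{1141420} + 2086646\right) = \left(-262451\right) \frac{2380574877741}{1141420} = - \frac{89254893891143313}{163060} \approx -5.4737 \cdot 10^{11}$)
$s + h = 28824 - \frac{89254893891143313}{163060} = - \frac{89254889191101873}{163060}$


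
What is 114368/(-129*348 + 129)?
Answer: -114368/44763 ≈ -2.5550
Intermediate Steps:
114368/(-129*348 + 129) = 114368/(-44892 + 129) = 114368/(-44763) = 114368*(-1/44763) = -114368/44763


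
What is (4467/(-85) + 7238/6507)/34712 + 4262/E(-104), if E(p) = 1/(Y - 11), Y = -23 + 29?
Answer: -409131435319939/19199033640 ≈ -21310.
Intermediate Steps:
Y = 6
E(p) = -1/5 (E(p) = 1/(6 - 11) = 1/(-5) = -1/5)
(4467/(-85) + 7238/6507)/34712 + 4262/E(-104) = (4467/(-85) + 7238/6507)/34712 + 4262/(-1/5) = (4467*(-1/85) + 7238*(1/6507))*(1/34712) + 4262*(-5) = (-4467/85 + 7238/6507)*(1/34712) - 21310 = -28451539/553095*1/34712 - 21310 = -28451539/19199033640 - 21310 = -409131435319939/19199033640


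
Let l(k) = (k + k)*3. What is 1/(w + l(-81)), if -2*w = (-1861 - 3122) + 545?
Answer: 1/1733 ≈ 0.00057703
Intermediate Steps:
w = 2219 (w = -((-1861 - 3122) + 545)/2 = -(-4983 + 545)/2 = -1/2*(-4438) = 2219)
l(k) = 6*k (l(k) = (2*k)*3 = 6*k)
1/(w + l(-81)) = 1/(2219 + 6*(-81)) = 1/(2219 - 486) = 1/1733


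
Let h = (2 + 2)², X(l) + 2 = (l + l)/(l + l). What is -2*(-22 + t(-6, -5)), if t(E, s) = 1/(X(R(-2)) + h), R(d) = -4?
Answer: 658/15 ≈ 43.867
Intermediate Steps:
X(l) = -1 (X(l) = -2 + (l + l)/(l + l) = -2 + (2*l)/((2*l)) = -2 + (2*l)*(1/(2*l)) = -2 + 1 = -1)
h = 16 (h = 4² = 16)
t(E, s) = 1/15 (t(E, s) = 1/(-1 + 16) = 1/15)
-2*(-22 + t(-6, -5)) = -2*(-22 + 1/15) = -2*(-329/15) = 658/15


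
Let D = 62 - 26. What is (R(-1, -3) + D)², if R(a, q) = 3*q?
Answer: 729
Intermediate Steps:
D = 36
(R(-1, -3) + D)² = (3*(-3) + 36)² = (-9 + 36)² = 27² = 729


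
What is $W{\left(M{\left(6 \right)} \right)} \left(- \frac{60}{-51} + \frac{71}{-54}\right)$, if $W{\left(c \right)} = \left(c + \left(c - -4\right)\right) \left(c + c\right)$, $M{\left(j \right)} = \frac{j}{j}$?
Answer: $- \frac{254}{153} \approx -1.6601$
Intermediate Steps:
$M{\left(j \right)} = 1$
$W{\left(c \right)} = 2 c \left(4 + 2 c\right)$ ($W{\left(c \right)} = \left(c + \left(c + 4\right)\right) 2 c = \left(c + \left(4 + c\right)\right) 2 c = \left(4 + 2 c\right) 2 c = 2 c \left(4 + 2 c\right)$)
$W{\left(M{\left(6 \right)} \right)} \left(- \frac{60}{-51} + \frac{71}{-54}\right) = 4 \cdot 1 \left(2 + 1\right) \left(- \frac{60}{-51} + \frac{71}{-54}\right) = 4 \cdot 1 \cdot 3 \left(\left(-60\right) \left(- \frac{1}{51}\right) + 71 \left(- \frac{1}{54}\right)\right) = 12 \left(\frac{20}{17} - \frac{71}{54}\right) = 12 \left(- \frac{127}{918}\right) = - \frac{254}{153}$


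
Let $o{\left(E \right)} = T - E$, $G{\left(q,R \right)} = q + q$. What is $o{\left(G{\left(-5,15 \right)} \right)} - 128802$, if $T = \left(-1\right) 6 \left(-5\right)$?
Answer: $-128762$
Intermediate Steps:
$T = 30$ ($T = \left(-6\right) \left(-5\right) = 30$)
$G{\left(q,R \right)} = 2 q$
$o{\left(E \right)} = 30 - E$
$o{\left(G{\left(-5,15 \right)} \right)} - 128802 = \left(30 - 2 \left(-5\right)\right) - 128802 = \left(30 - -10\right) - 128802 = \left(30 + 10\right) - 128802 = 40 - 128802 = -128762$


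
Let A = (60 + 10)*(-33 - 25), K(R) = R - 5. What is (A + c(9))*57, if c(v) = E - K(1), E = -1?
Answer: -231249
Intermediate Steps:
K(R) = -5 + R
c(v) = 3 (c(v) = -1 - (-5 + 1) = -1 - 1*(-4) = -1 + 4 = 3)
A = -4060 (A = 70*(-58) = -4060)
(A + c(9))*57 = (-4060 + 3)*57 = -4057*57 = -231249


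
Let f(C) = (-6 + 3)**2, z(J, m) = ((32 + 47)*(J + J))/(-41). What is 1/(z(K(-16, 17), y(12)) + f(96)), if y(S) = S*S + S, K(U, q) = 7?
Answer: -41/737 ≈ -0.055631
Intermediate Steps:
y(S) = S + S**2 (y(S) = S**2 + S = S + S**2)
z(J, m) = -158*J/41 (z(J, m) = (79*(2*J))*(-1/41) = (158*J)*(-1/41) = -158*J/41)
f(C) = 9 (f(C) = (-3)**2 = 9)
1/(z(K(-16, 17), y(12)) + f(96)) = 1/(-158/41*7 + 9) = 1/(-1106/41 + 9) = 1/(-737/41) = -41/737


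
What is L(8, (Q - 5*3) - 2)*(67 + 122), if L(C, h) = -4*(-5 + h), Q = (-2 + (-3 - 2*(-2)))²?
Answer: 15876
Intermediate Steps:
Q = 1 (Q = (-2 + (-3 + 4))² = (-2 + 1)² = (-1)² = 1)
L(C, h) = 20 - 4*h
L(8, (Q - 5*3) - 2)*(67 + 122) = (20 - 4*((1 - 5*3) - 2))*(67 + 122) = (20 - 4*((1 - 15) - 2))*189 = (20 - 4*(-14 - 2))*189 = (20 - 4*(-16))*189 = (20 + 64)*189 = 84*189 = 15876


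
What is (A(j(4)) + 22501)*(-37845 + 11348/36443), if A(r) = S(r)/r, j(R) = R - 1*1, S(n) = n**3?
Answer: -31045206447370/36443 ≈ -8.5188e+8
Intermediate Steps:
j(R) = -1 + R (j(R) = R - 1 = -1 + R)
A(r) = r**2 (A(r) = r**3/r = r**2)
(A(j(4)) + 22501)*(-37845 + 11348/36443) = ((-1 + 4)**2 + 22501)*(-37845 + 11348/36443) = (3**2 + 22501)*(-37845 + 11348*(1/36443)) = (9 + 22501)*(-37845 + 11348/36443) = 22510*(-1379173987/36443) = -31045206447370/36443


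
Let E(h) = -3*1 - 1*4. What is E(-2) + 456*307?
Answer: 139985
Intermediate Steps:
E(h) = -7 (E(h) = -3 - 4 = -7)
E(-2) + 456*307 = -7 + 456*307 = -7 + 139992 = 139985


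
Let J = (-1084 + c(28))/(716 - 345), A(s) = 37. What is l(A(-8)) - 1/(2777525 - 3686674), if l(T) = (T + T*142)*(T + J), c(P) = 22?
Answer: 60922542702106/337294279 ≈ 1.8062e+5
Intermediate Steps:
J = -1062/371 (J = (-1084 + 22)/(716 - 345) = -1062/371 ≈ -2.8625)
l(T) = 143*T*(-1062/371 + T) (l(T) = (T + T*142)*(T - 1062/371) = (T + 142*T)*(-1062/371 + T) = (143*T)*(-1062/371 + T) = 143*T*(-1062/371 + T))
l(A(-8)) - 1/(2777525 - 3686674) = (143/371)*37*(-1062 + 371*37) - 1/(2777525 - 3686674) = (143/371)*37*(-1062 + 13727) - 1/(-909149) = (143/371)*37*12665 - 1*(-1/909149) = 67010515/371 + 1/909149 = 60922542702106/337294279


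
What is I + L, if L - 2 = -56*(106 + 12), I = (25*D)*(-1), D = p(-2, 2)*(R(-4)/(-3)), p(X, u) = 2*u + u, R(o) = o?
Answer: -6806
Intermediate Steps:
p(X, u) = 3*u
D = 8 (D = (3*2)*(-4/(-3)) = 6*(-4*(-1/3)) = 6*(4/3) = 8)
I = -200 (I = (25*8)*(-1) = 200*(-1) = -200)
L = -6606 (L = 2 - 56*(106 + 12) = 2 - 56*118 = 2 - 6608 = -6606)
I + L = -200 - 6606 = -6806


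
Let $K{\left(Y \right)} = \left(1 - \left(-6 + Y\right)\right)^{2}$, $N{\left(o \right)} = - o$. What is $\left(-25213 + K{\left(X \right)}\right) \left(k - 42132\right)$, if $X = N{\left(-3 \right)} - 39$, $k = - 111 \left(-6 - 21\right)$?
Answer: $914350140$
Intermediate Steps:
$k = 2997$ ($k = \left(-111\right) \left(-27\right) = 2997$)
$X = -36$ ($X = \left(-1\right) \left(-3\right) - 39 = 3 - 39 = -36$)
$K{\left(Y \right)} = \left(7 - Y\right)^{2}$
$\left(-25213 + K{\left(X \right)}\right) \left(k - 42132\right) = \left(-25213 + \left(-7 - 36\right)^{2}\right) \left(2997 - 42132\right) = \left(-25213 + \left(-43\right)^{2}\right) \left(-39135\right) = \left(-25213 + 1849\right) \left(-39135\right) = \left(-23364\right) \left(-39135\right) = 914350140$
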